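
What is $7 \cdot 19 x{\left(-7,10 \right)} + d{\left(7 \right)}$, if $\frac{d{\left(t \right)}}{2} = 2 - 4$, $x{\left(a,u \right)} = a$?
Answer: $-935$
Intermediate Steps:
$d{\left(t \right)} = -4$ ($d{\left(t \right)} = 2 \left(2 - 4\right) = 2 \left(-2\right) = -4$)
$7 \cdot 19 x{\left(-7,10 \right)} + d{\left(7 \right)} = 7 \cdot 19 \left(-7\right) - 4 = 133 \left(-7\right) - 4 = -931 - 4 = -935$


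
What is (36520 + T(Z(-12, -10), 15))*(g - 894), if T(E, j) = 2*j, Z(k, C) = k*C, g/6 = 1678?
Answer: 335309700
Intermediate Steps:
g = 10068 (g = 6*1678 = 10068)
Z(k, C) = C*k
(36520 + T(Z(-12, -10), 15))*(g - 894) = (36520 + 2*15)*(10068 - 894) = (36520 + 30)*9174 = 36550*9174 = 335309700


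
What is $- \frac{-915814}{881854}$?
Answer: $\frac{457907}{440927} \approx 1.0385$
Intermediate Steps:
$- \frac{-915814}{881854} = \left(-1\right) \left(- \frac{457907}{440927}\right) = \frac{457907}{440927}$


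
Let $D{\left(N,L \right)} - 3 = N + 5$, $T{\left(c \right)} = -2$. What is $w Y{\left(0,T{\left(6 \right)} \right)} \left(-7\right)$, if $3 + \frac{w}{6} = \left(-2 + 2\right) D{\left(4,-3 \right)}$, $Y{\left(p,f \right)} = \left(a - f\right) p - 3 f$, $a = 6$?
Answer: $756$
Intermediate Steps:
$D{\left(N,L \right)} = 8 + N$ ($D{\left(N,L \right)} = 3 + \left(N + 5\right) = 3 + \left(5 + N\right) = 8 + N$)
$Y{\left(p,f \right)} = - 3 f + p \left(6 - f\right)$ ($Y{\left(p,f \right)} = \left(6 - f\right) p - 3 f = p \left(6 - f\right) - 3 f = - 3 f + p \left(6 - f\right)$)
$w = -18$ ($w = -18 + 6 \left(-2 + 2\right) \left(8 + 4\right) = -18 + 6 \cdot 0 \cdot 12 = -18 + 6 \cdot 0 = -18 + 0 = -18$)
$w Y{\left(0,T{\left(6 \right)} \right)} \left(-7\right) = - 18 \left(\left(-3\right) \left(-2\right) + 6 \cdot 0 - \left(-2\right) 0\right) \left(-7\right) = - 18 \left(6 + 0 + 0\right) \left(-7\right) = \left(-18\right) 6 \left(-7\right) = \left(-108\right) \left(-7\right) = 756$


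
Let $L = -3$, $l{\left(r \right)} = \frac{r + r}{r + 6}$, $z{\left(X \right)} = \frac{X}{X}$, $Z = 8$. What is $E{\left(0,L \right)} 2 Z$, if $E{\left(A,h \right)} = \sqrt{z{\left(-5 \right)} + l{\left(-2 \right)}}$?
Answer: $0$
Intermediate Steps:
$z{\left(X \right)} = 1$
$l{\left(r \right)} = \frac{2 r}{6 + r}$
$E{\left(A,h \right)} = 0$ ($E{\left(A,h \right)} = \sqrt{1 + 2 \left(-2\right) \frac{1}{6 - 2}} = \sqrt{1 + 2 \left(-2\right) \frac{1}{4}} = \sqrt{1 - 1} = \sqrt{0} = 0$)
$E{\left(0,L \right)} 2 Z = 0 \cdot 2 \cdot 8 = 0 \cdot 8 = 0$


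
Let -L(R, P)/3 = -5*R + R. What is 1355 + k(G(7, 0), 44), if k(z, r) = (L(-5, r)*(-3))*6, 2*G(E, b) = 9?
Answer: 2435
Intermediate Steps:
L(R, P) = 12*R (L(R, P) = -3*(-5*R + R) = -(-12)*R = 12*R)
G(E, b) = 9/2 (G(E, b) = (½)*9 = 9/2)
k(z, r) = 1080 (k(z, r) = ((12*(-5))*(-3))*6 = -60*(-3)*6 = 180*6 = 1080)
1355 + k(G(7, 0), 44) = 1355 + 1080 = 2435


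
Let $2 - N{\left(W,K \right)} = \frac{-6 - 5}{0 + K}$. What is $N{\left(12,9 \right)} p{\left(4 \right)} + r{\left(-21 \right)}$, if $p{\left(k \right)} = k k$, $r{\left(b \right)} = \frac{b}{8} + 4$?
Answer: $\frac{3811}{72} \approx 52.931$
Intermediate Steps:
$N{\left(W,K \right)} = 2 + \frac{11}{K}$ ($N{\left(W,K \right)} = 2 - \frac{-6 - 5}{0 + K} = 2 - - \frac{11}{K} = 2 + \frac{11}{K}$)
$r{\left(b \right)} = 4 + \frac{b}{8}$ ($r{\left(b \right)} = b \frac{1}{8} + 4 = \frac{b}{8} + 4 = 4 + \frac{b}{8}$)
$p{\left(k \right)} = k^{2}$
$N{\left(12,9 \right)} p{\left(4 \right)} + r{\left(-21 \right)} = \left(2 + \frac{11}{9}\right) 4^{2} + \left(4 + \frac{1}{8} \left(-21\right)\right) = \left(2 + 11 \cdot \frac{1}{9}\right) 16 + \left(4 - \frac{21}{8}\right) = \left(2 + \frac{11}{9}\right) 16 + \frac{11}{8} = \frac{29}{9} \cdot 16 + \frac{11}{8} = \frac{464}{9} + \frac{11}{8} = \frac{3811}{72}$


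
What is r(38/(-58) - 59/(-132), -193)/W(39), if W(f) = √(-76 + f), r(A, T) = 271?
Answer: -271*I*√37/37 ≈ -44.552*I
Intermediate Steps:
r(38/(-58) - 59/(-132), -193)/W(39) = 271/(√(-76 + 39)) = 271/(√(-37)) = 271/((I*√37)) = 271*(-I*√37/37) = -271*I*√37/37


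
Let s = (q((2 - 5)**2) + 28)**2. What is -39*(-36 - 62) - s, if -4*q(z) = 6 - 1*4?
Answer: 12263/4 ≈ 3065.8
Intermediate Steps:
q(z) = -1/2 (q(z) = -(6 - 1*4)/4 = -(6 - 4)/4 = -1/4*2 = -1/2)
s = 3025/4 (s = (-1/2 + 28)**2 = (55/2)**2 = 3025/4 ≈ 756.25)
-39*(-36 - 62) - s = -39*(-36 - 62) - 1*3025/4 = -39*(-98) - 3025/4 = 3822 - 3025/4 = 12263/4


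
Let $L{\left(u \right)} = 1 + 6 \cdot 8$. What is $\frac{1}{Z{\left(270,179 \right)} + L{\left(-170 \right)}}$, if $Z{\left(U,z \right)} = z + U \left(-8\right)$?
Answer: $- \frac{1}{1932} \approx -0.0005176$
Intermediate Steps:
$Z{\left(U,z \right)} = z - 8 U$
$L{\left(u \right)} = 49$ ($L{\left(u \right)} = 1 + 48 = 49$)
$\frac{1}{Z{\left(270,179 \right)} + L{\left(-170 \right)}} = \frac{1}{\left(179 - 2160\right) + 49} = \frac{1}{-1981 + 49} = \frac{1}{-1932} = - \frac{1}{1932}$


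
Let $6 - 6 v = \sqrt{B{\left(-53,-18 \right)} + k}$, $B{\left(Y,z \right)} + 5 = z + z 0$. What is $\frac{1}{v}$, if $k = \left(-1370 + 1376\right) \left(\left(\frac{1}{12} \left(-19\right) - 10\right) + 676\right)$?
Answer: $- \frac{72}{7855} - \frac{6 \sqrt{15854}}{7855} \approx -0.10534$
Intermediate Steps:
$B{\left(Y,z \right)} = -5 + z$ ($B{\left(Y,z \right)} = -5 + \left(z + z 0\right) = -5 + \left(z + 0\right) = -5 + z$)
$k = \frac{7973}{2}$ ($k = 6 \left(\left(\frac{1}{12} \left(-19\right) - 10\right) + 676\right) = 6 \left(\left(- \frac{19}{12} - 10\right) + 676\right) = 6 \left(- \frac{139}{12} + 676\right) = 6 \cdot \frac{7973}{12} = \frac{7973}{2} \approx 3986.5$)
$v = 1 - \frac{\sqrt{15854}}{12}$ ($v = 1 - \frac{\sqrt{\left(-5 - 18\right) + \frac{7973}{2}}}{6} = 1 - \frac{\sqrt{-23 + \frac{7973}{2}}}{6} = 1 - \frac{\sqrt{\frac{7927}{2}}}{6} = 1 - \frac{\frac{1}{2} \sqrt{15854}}{6} = 1 - \frac{\sqrt{15854}}{12} \approx -9.4927$)
$\frac{1}{v} = \frac{1}{1 - \frac{\sqrt{15854}}{12}}$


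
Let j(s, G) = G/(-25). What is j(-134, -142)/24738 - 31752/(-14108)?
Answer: 2454878467/1090636575 ≈ 2.2509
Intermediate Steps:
j(s, G) = -G/25 (j(s, G) = G*(-1/25) = -G/25)
j(-134, -142)/24738 - 31752/(-14108) = -1/25*(-142)/24738 - 31752/(-14108) = (142/25)*(1/24738) - 31752*(-1/14108) = 71/309225 + 7938/3527 = 2454878467/1090636575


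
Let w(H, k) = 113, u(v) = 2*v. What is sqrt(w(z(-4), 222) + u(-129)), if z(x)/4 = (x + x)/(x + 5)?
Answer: I*sqrt(145) ≈ 12.042*I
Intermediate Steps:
z(x) = 8*x/(5 + x) (z(x) = 4*((x + x)/(x + 5)) = 4*((2*x)/(5 + x)) = 4*(2*x/(5 + x)) = 8*x/(5 + x))
sqrt(w(z(-4), 222) + u(-129)) = sqrt(113 + 2*(-129)) = sqrt(113 - 258) = sqrt(-145) = I*sqrt(145)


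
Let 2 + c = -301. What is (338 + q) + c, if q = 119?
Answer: 154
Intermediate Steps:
c = -303 (c = -2 - 301 = -303)
(338 + q) + c = (338 + 119) - 303 = 457 - 303 = 154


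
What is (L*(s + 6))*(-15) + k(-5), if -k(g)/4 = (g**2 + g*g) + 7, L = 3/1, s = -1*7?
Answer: -183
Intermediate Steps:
s = -7
L = 3 (L = 3*1 = 3)
k(g) = -28 - 8*g**2 (k(g) = -4*((g**2 + g*g) + 7) = -4*((g**2 + g**2) + 7) = -4*(2*g**2 + 7) = -4*(7 + 2*g**2) = -28 - 8*g**2)
(L*(s + 6))*(-15) + k(-5) = (3*(-7 + 6))*(-15) + (-28 - 8*(-5)**2) = (3*(-1))*(-15) + (-28 - 8*25) = -3*(-15) + (-28 - 200) = 45 - 228 = -183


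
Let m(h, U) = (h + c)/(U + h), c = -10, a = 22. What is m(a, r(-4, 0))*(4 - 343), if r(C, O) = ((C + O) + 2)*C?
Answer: -678/5 ≈ -135.60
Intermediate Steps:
r(C, O) = C*(2 + C + O) (r(C, O) = (2 + C + O)*C = C*(2 + C + O))
m(h, U) = (-10 + h)/(U + h) (m(h, U) = (h - 10)/(U + h) = (-10 + h)/(U + h))
m(a, r(-4, 0))*(4 - 343) = ((-10 + 22)/(-4*(2 - 4 + 0) + 22))*(4 - 343) = (12/(-4*(-2) + 22))*(-339) = (12/(8 + 22))*(-339) = (12/30)*(-339) = ((1/30)*12)*(-339) = (2/5)*(-339) = -678/5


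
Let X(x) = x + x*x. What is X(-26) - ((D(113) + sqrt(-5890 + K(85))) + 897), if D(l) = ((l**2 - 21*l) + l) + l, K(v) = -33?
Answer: -10869 - I*sqrt(5923) ≈ -10869.0 - 76.961*I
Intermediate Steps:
X(x) = x + x**2
D(l) = l**2 - 19*l (D(l) = (l**2 - 20*l) + l = l**2 - 19*l)
X(-26) - ((D(113) + sqrt(-5890 + K(85))) + 897) = -26*(1 - 26) - ((113*(-19 + 113) + sqrt(-5890 - 33)) + 897) = -26*(-25) - ((113*94 + sqrt(-5923)) + 897) = 650 - ((10622 + I*sqrt(5923)) + 897) = 650 - (11519 + I*sqrt(5923)) = 650 + (-11519 - I*sqrt(5923)) = -10869 - I*sqrt(5923)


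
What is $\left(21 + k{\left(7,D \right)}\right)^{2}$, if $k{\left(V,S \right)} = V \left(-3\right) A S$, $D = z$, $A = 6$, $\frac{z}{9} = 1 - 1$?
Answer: $441$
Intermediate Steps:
$z = 0$ ($z = 9 \left(1 - 1\right) = 9 \cdot 0 = 0$)
$D = 0$
$k{\left(V,S \right)} = - 18 S V$ ($k{\left(V,S \right)} = V \left(-3\right) 6 S = - 3 V 6 S = - 18 S V$)
$\left(21 + k{\left(7,D \right)}\right)^{2} = \left(21 - 0 \cdot 7\right)^{2} = \left(21 + 0\right)^{2} = 21^{2} = 441$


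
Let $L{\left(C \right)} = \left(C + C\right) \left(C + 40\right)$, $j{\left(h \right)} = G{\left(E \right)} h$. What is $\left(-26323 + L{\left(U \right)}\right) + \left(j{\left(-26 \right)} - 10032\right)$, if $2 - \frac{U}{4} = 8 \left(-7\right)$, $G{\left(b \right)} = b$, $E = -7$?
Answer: $90035$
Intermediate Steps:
$j{\left(h \right)} = - 7 h$
$U = 232$ ($U = 8 - 4 \cdot 8 \left(-7\right) = 8 - -224 = 8 + 224 = 232$)
$L{\left(C \right)} = 2 C \left(40 + C\right)$
$\left(-26323 + L{\left(U \right)}\right) + \left(j{\left(-26 \right)} - 10032\right) = \left(-26323 + 2 \cdot 232 \left(40 + 232\right)\right) - 9850 = \left(-26323 + 2 \cdot 232 \cdot 272\right) + \left(182 - 10032\right) = \left(-26323 + 126208\right) - 9850 = 99885 - 9850 = 90035$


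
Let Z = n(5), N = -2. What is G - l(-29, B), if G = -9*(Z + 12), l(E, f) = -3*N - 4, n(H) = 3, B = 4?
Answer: -137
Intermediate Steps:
Z = 3
l(E, f) = 2 (l(E, f) = -3*(-2) - 4 = 6 - 4 = 2)
G = -135 (G = -9*(3 + 12) = -9*15 = -135)
G - l(-29, B) = -135 - 1*2 = -135 - 2 = -137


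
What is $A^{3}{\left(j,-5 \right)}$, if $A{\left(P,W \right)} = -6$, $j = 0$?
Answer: $-216$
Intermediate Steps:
$A^{3}{\left(j,-5 \right)} = \left(-6\right)^{3} = -216$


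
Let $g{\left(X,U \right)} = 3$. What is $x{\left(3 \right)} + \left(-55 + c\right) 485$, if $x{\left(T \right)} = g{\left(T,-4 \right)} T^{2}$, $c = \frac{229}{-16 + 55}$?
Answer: $- \frac{928207}{39} \approx -23800.0$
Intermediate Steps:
$c = \frac{229}{39} \approx 5.8718$
$x{\left(T \right)} = 3 T^{2}$
$x{\left(3 \right)} + \left(-55 + c\right) 485 = 3 \cdot 3^{2} + \left(-55 + \frac{229}{39}\right) 485 = 3 \cdot 9 - \frac{929260}{39} = 27 - \frac{929260}{39} = - \frac{928207}{39}$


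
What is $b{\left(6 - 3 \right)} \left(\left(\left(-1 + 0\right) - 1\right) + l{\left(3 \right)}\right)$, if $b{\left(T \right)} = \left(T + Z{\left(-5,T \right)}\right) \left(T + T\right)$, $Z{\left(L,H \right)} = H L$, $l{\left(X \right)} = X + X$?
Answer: $-288$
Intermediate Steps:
$l{\left(X \right)} = 2 X$
$b{\left(T \right)} = - 8 T^{2}$ ($b{\left(T \right)} = \left(T + T \left(-5\right)\right) \left(T + T\right) = \left(T - 5 T\right) 2 T = - 4 T 2 T = - 8 T^{2}$)
$b{\left(6 - 3 \right)} \left(\left(\left(-1 + 0\right) - 1\right) + l{\left(3 \right)}\right) = - 8 \left(6 - 3\right)^{2} \left(\left(\left(-1 + 0\right) - 1\right) + 2 \cdot 3\right) = - 8 \cdot 3^{2} \left(\left(-1 - 1\right) + 6\right) = \left(-8\right) 9 \left(-2 + 6\right) = \left(-72\right) 4 = -288$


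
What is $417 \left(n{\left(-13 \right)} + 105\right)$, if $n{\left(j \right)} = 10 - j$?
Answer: $53376$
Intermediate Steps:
$417 \left(n{\left(-13 \right)} + 105\right) = 417 \left(\left(10 - -13\right) + 105\right) = 417 \left(\left(10 + 13\right) + 105\right) = 417 \left(23 + 105\right) = 417 \cdot 128 = 53376$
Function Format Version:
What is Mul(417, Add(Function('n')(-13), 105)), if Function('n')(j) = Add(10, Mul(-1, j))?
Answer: 53376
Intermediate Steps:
Mul(417, Add(Function('n')(-13), 105)) = Mul(417, Add(Add(10, Mul(-1, -13)), 105)) = Mul(417, Add(Add(10, 13), 105)) = Mul(417, Add(23, 105)) = Mul(417, 128) = 53376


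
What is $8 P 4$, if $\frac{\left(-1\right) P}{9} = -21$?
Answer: $6048$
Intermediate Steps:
$P = 189$ ($P = \left(-9\right) \left(-21\right) = 189$)
$8 P 4 = 8 \cdot 189 \cdot 4 = 1512 \cdot 4 = 6048$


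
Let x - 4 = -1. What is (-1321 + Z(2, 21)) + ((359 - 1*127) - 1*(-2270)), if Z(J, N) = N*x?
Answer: 1244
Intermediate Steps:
x = 3 (x = 4 - 1 = 3)
Z(J, N) = 3*N (Z(J, N) = N*3 = 3*N)
(-1321 + Z(2, 21)) + ((359 - 1*127) - 1*(-2270)) = (-1321 + 3*21) + ((359 - 1*127) - 1*(-2270)) = (-1321 + 63) + ((359 - 127) + 2270) = -1258 + (232 + 2270) = -1258 + 2502 = 1244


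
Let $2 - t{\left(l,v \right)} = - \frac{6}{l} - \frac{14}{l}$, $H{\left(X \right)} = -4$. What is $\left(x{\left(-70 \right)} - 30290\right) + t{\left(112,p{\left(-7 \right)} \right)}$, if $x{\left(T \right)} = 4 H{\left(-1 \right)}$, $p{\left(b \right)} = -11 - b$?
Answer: $- \frac{848507}{28} \approx -30304.0$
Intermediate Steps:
$t{\left(l,v \right)} = 2 + \frac{20}{l}$ ($t{\left(l,v \right)} = 2 - \left(- \frac{6}{l} - \frac{14}{l}\right) = 2 - - \frac{20}{l} = 2 + \frac{20}{l}$)
$x{\left(T \right)} = -16$ ($x{\left(T \right)} = 4 \left(-4\right) = -16$)
$\left(x{\left(-70 \right)} - 30290\right) + t{\left(112,p{\left(-7 \right)} \right)} = \left(-16 - 30290\right) + \left(2 + \frac{20}{112}\right) = -30306 + \left(2 + 20 \cdot \frac{1}{112}\right) = -30306 + \left(2 + \frac{5}{28}\right) = -30306 + \frac{61}{28} = - \frac{848507}{28}$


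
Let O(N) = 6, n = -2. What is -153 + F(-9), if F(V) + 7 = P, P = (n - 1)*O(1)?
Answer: -178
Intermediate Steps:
P = -18 (P = (-2 - 1)*6 = -3*6 = -18)
F(V) = -25 (F(V) = -7 - 18 = -25)
-153 + F(-9) = -153 - 25 = -178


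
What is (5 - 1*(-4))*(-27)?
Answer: -243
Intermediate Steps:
(5 - 1*(-4))*(-27) = (5 + 4)*(-27) = 9*(-27) = -243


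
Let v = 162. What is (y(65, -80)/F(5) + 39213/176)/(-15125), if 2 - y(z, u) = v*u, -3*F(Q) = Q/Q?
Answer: 6804723/2662000 ≈ 2.5562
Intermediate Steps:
F(Q) = -⅓ (F(Q) = -Q/(3*Q) = -⅓*1 = -⅓)
y(z, u) = 2 - 162*u
(y(65, -80)/F(5) + 39213/176)/(-15125) = ((2 - 162*(-80))/(-⅓) + 39213/176)/(-15125) = ((2 + 12960)*(-3) + 39213*(1/176))*(-1/15125) = (12962*(-3) + 39213/176)*(-1/15125) = (-38886 + 39213/176)*(-1/15125) = -6804723/176*(-1/15125) = 6804723/2662000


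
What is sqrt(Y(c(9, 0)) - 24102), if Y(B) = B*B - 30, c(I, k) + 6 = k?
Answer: 4*I*sqrt(1506) ≈ 155.23*I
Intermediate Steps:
c(I, k) = -6 + k
Y(B) = -30 + B**2 (Y(B) = B**2 - 30 = -30 + B**2)
sqrt(Y(c(9, 0)) - 24102) = sqrt((-30 + (-6 + 0)**2) - 24102) = sqrt((-30 + (-6)**2) - 24102) = sqrt((-30 + 36) - 24102) = sqrt(6 - 24102) = sqrt(-24096) = 4*I*sqrt(1506)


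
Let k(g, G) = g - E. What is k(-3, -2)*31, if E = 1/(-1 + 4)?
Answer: -310/3 ≈ -103.33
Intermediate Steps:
E = ⅓ (E = 1/3 = ⅓ ≈ 0.33333)
k(g, G) = -⅓ + g (k(g, G) = g - 1*⅓ = g - ⅓ = -⅓ + g)
k(-3, -2)*31 = (-⅓ - 3)*31 = -10/3*31 = -310/3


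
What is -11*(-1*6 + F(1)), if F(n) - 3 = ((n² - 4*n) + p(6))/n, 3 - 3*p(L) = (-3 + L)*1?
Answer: 66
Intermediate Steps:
p(L) = 2 - L/3 (p(L) = 1 - (-3 + L)/3 = 1 + (1 - L/3) = 2 - L/3)
F(n) = 3 + (n² - 4*n)/n (F(n) = 3 + ((n² - 4*n) + (2 - ⅓*6))/n = 3 + ((n² - 4*n) + (2 - 2))/n = 3 + ((n² - 4*n) + 0)/n = 3 + (n² - 4*n)/n)
-11*(-1*6 + F(1)) = -11*(-1*6 + (-1 + 1)) = -11*(-6 + 0) = -11*(-6) = 66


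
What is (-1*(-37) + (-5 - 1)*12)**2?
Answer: 1225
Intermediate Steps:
(-1*(-37) + (-5 - 1)*12)**2 = (37 - 6*12)**2 = (37 - 72)**2 = (-35)**2 = 1225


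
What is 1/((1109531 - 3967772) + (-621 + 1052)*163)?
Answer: -1/2787988 ≈ -3.5868e-7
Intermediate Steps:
1/((1109531 - 3967772) + (-621 + 1052)*163) = 1/(-2858241 + 431*163) = 1/(-2858241 + 70253) = 1/(-2787988) = -1/2787988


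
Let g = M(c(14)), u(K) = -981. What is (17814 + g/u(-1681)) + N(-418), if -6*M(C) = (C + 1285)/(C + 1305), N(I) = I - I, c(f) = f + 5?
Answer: 17353205425/974133 ≈ 17814.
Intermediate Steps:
c(f) = 5 + f
N(I) = 0
M(C) = -(1285 + C)/(6*(1305 + C)) (M(C) = -(C + 1285)/(6*(C + 1305)) = -(1285 + C)/(6*(1305 + C)))
g = -163/993 (g = (-1285 - (5 + 14))/(6*(1305 + (5 + 14))) = (-1285 - 1*19)/(6*(1305 + 19)) = (⅙)*(-1285 - 19)/1324 = (⅙)*(1/1324)*(-1304) = -163/993 ≈ -0.16415)
(17814 + g/u(-1681)) + N(-418) = (17814 - 163/993/(-981)) + 0 = (17814 - 163/993*(-1/981)) + 0 = (17814 + 163/974133) + 0 = 17353205425/974133 + 0 = 17353205425/974133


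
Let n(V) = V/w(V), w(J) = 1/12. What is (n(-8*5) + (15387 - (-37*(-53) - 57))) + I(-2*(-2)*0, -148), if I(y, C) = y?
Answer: 13003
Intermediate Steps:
w(J) = 1/12
n(V) = 12*V (n(V) = V/(1/12) = V*12 = 12*V)
(n(-8*5) + (15387 - (-37*(-53) - 57))) + I(-2*(-2)*0, -148) = (12*(-8*5) + (15387 - (-37*(-53) - 57))) - 2*(-2)*0 = (12*(-40) + (15387 - (1961 - 57))) + 4*0 = (-480 + (15387 - 1*1904)) + 0 = (-480 + (15387 - 1904)) + 0 = (-480 + 13483) + 0 = 13003 + 0 = 13003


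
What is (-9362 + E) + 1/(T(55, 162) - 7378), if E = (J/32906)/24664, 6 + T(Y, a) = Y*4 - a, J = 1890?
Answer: -13915992022273613/1486433649096 ≈ -9362.0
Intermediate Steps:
T(Y, a) = -6 - a + 4*Y (T(Y, a) = -6 + (Y*4 - a) = -6 + (4*Y - a) = -6 + (-a + 4*Y) = -6 - a + 4*Y)
E = 945/405796792 (E = (1890/32906)/24664 = (1890*(1/32906))*(1/24664) = (945/16453)*(1/24664) = 945/405796792 ≈ 2.3288e-6)
(-9362 + E) + 1/(T(55, 162) - 7378) = (-9362 + 945/405796792) + 1/((-6 - 1*162 + 4*55) - 7378) = -3799069565759/405796792 + 1/((-6 - 162 + 220) - 7378) = -3799069565759/405796792 + 1/(52 - 7378) = -3799069565759/405796792 + 1/(-7326) = -3799069565759/405796792 - 1/7326 = -13915992022273613/1486433649096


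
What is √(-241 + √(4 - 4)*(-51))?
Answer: I*√241 ≈ 15.524*I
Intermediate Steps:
√(-241 + √(4 - 4)*(-51)) = √(-241 + √0*(-51)) = √(-241 + 0*(-51)) = √(-241 + 0) = √(-241) = I*√241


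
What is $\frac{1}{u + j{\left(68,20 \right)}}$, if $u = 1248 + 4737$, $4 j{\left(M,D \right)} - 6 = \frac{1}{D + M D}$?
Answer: $\frac{5520}{33045481} \approx 0.00016704$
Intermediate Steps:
$j{\left(M,D \right)} = \frac{3}{2} + \frac{1}{4 \left(D + D M\right)}$ ($j{\left(M,D \right)} = \frac{3}{2} + \frac{1}{4 \left(D + M D\right)} = \frac{3}{2} + \frac{1}{4 \left(D + D M\right)}$)
$u = 5985$
$\frac{1}{u + j{\left(68,20 \right)}} = \frac{1}{5985 + \frac{1 + 6 \cdot 20 + 6 \cdot 20 \cdot 68}{4 \cdot 20 \left(1 + 68\right)}} = \frac{1}{5985 + \frac{1}{4} \cdot \frac{1}{20} \cdot \frac{1}{69} \left(1 + 120 + 8160\right)} = \frac{1}{5985 + \frac{1}{4} \cdot \frac{1}{20} \cdot \frac{1}{69} \cdot 8281} = \frac{1}{5985 + \frac{8281}{5520}} = \frac{1}{\frac{33045481}{5520}} = \frac{5520}{33045481}$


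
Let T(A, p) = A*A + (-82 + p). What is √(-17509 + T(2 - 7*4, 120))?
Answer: I*√16795 ≈ 129.6*I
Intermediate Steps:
T(A, p) = -82 + p + A² (T(A, p) = A² + (-82 + p) = -82 + p + A²)
√(-17509 + T(2 - 7*4, 120)) = √(-17509 + (-82 + 120 + (2 - 7*4)²)) = √(-17509 + (-82 + 120 + (2 - 28)²)) = √(-17509 + (-82 + 120 + (-26)²)) = √(-17509 + (-82 + 120 + 676)) = √(-17509 + 714) = √(-16795) = I*√16795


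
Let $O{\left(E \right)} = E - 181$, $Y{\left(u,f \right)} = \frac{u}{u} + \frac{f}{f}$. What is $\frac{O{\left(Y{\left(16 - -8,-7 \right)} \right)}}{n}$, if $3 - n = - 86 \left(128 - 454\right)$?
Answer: $\frac{179}{28033} \approx 0.0063853$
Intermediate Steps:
$Y{\left(u,f \right)} = 2$ ($Y{\left(u,f \right)} = 1 + 1 = 2$)
$n = -28033$ ($n = 3 - - 86 \left(128 - 454\right) = 3 - \left(-86\right) \left(-326\right) = 3 - 28036 = -28033$)
$O{\left(E \right)} = -181 + E$ ($O{\left(E \right)} = E - 181 = -181 + E$)
$\frac{O{\left(Y{\left(16 - -8,-7 \right)} \right)}}{n} = \frac{-181 + 2}{-28033} = \left(-179\right) \left(- \frac{1}{28033}\right) = \frac{179}{28033}$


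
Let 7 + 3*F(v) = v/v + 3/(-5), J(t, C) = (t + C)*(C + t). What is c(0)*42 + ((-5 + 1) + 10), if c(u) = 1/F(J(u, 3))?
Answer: -144/11 ≈ -13.091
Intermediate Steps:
J(t, C) = (C + t)² (J(t, C) = (C + t)*(C + t) = (C + t)²)
F(v) = -11/5 (F(v) = -7/3 + (v/v + 3/(-5))/3 = -7/3 + (1 + 3*(-⅕))/3 = -7/3 + (1 - ⅗)/3 = -7/3 + (⅓)*(⅖) = -7/3 + 2/15 = -11/5)
c(u) = -5/11 (c(u) = 1/(-11/5) = -5/11)
c(0)*42 + ((-5 + 1) + 10) = -5/11*42 + ((-5 + 1) + 10) = -210/11 + (-4 + 10) = -210/11 + 6 = -144/11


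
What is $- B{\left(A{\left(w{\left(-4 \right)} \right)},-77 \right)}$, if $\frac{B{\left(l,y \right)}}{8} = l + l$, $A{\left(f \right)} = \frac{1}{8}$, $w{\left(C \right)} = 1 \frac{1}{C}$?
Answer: $-2$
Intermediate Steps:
$w{\left(C \right)} = \frac{1}{C}$
$A{\left(f \right)} = \frac{1}{8}$
$B{\left(l,y \right)} = 16 l$ ($B{\left(l,y \right)} = 8 \left(l + l\right) = 8 \cdot 2 l = 16 l$)
$- B{\left(A{\left(w{\left(-4 \right)} \right)},-77 \right)} = - \frac{16}{8} = \left(-1\right) 2 = -2$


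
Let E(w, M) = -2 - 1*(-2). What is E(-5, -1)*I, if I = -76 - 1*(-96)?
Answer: 0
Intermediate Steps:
E(w, M) = 0 (E(w, M) = -2 + 2 = 0)
I = 20 (I = -76 + 96 = 20)
E(-5, -1)*I = 0*20 = 0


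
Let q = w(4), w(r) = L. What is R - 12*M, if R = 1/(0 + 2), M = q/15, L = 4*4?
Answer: -123/10 ≈ -12.300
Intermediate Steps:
L = 16
w(r) = 16
q = 16
M = 16/15 ≈ 1.0667
R = ½ (R = 1/2 = ½ ≈ 0.50000)
R - 12*M = ½ - 12*16/15 = ½ - 64/5 = -123/10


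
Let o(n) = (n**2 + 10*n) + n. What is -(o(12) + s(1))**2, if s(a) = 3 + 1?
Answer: -78400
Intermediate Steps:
s(a) = 4
o(n) = n**2 + 11*n
-(o(12) + s(1))**2 = -(12*(11 + 12) + 4)**2 = -(12*23 + 4)**2 = -(276 + 4)**2 = -1*280**2 = -1*78400 = -78400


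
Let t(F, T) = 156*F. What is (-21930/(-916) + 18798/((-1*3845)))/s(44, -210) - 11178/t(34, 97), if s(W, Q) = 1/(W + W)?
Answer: 1303357020321/778366420 ≈ 1674.5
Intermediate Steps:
s(W, Q) = 1/(2*W)
(-21930/(-916) + 18798/((-1*3845)))/s(44, -210) - 11178/t(34, 97) = (-21930/(-916) + 18798/((-1*3845)))/(((1/2)/44)) - 11178/(156*34) = (-21930*(-1/916) + 18798/(-3845))/(((1/2)*(1/44))) - 11178/5304 = (10965/458 + 18798*(-1/3845))/(1/88) - 11178*1/5304 = (10965/458 - 18798/3845)*88 - 1863/884 = (33550941/1761010)*88 - 1863/884 = 1476241404/880505 - 1863/884 = 1303357020321/778366420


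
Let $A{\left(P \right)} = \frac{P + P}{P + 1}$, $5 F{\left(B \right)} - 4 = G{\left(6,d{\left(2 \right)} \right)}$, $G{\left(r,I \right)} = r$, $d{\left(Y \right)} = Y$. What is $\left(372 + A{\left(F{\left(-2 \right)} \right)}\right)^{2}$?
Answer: $\frac{1254400}{9} \approx 1.3938 \cdot 10^{5}$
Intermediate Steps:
$F{\left(B \right)} = 2$ ($F{\left(B \right)} = \frac{4}{5} + \frac{1}{5} \cdot 6 = \frac{4}{5} + \frac{6}{5} = 2$)
$A{\left(P \right)} = \frac{2 P}{1 + P}$
$\left(372 + A{\left(F{\left(-2 \right)} \right)}\right)^{2} = \left(372 + 2 \cdot 2 \frac{1}{1 + 2}\right)^{2} = \left(372 + 2 \cdot 2 \cdot \frac{1}{3}\right)^{2} = \left(372 + \frac{4}{3}\right)^{2} = \left(\frac{1120}{3}\right)^{2} = \frac{1254400}{9}$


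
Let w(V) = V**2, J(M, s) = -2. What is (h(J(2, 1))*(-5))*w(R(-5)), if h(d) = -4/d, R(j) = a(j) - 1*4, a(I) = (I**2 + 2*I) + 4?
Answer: -2250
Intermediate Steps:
a(I) = 4 + I**2 + 2*I
R(j) = j**2 + 2*j (R(j) = (4 + j**2 + 2*j) - 1*4 = (4 + j**2 + 2*j) - 4 = j**2 + 2*j)
(h(J(2, 1))*(-5))*w(R(-5)) = (-4/(-2)*(-5))*(-5*(2 - 5))**2 = (-4*(-1/2)*(-5))*(-5*(-3))**2 = (2*(-5))*15**2 = -10*225 = -2250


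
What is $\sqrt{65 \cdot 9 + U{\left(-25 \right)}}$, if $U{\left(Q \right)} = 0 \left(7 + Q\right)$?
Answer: $3 \sqrt{65} \approx 24.187$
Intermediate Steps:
$U{\left(Q \right)} = 0$
$\sqrt{65 \cdot 9 + U{\left(-25 \right)}} = \sqrt{65 \cdot 9 + 0} = \sqrt{585 + 0} = \sqrt{585} = 3 \sqrt{65}$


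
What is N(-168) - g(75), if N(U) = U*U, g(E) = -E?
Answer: 28299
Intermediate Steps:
N(U) = U²
N(-168) - g(75) = (-168)² - (-1)*75 = 28224 - 1*(-75) = 28224 + 75 = 28299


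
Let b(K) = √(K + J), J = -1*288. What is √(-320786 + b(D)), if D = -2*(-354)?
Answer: √(-320786 + 2*√105) ≈ 566.36*I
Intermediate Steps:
D = 708
J = -288
b(K) = √(-288 + K) (b(K) = √(K - 288) = √(-288 + K))
√(-320786 + b(D)) = √(-320786 + √(-288 + 708)) = √(-320786 + √420) = √(-320786 + 2*√105)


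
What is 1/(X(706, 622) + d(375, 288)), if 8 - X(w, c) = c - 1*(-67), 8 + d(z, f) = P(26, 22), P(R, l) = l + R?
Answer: -1/641 ≈ -0.0015601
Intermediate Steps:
P(R, l) = R + l
d(z, f) = 40 (d(z, f) = -8 + (26 + 22) = -8 + 48 = 40)
X(w, c) = -59 - c (X(w, c) = 8 - (c - 1*(-67)) = 8 - (c + 67) = 8 - (67 + c) = 8 + (-67 - c) = -59 - c)
1/(X(706, 622) + d(375, 288)) = 1/((-59 - 1*622) + 40) = 1/((-59 - 622) + 40) = 1/(-681 + 40) = 1/(-641) = -1/641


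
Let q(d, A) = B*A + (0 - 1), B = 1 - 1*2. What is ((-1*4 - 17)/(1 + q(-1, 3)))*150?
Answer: 1050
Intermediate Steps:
B = -1 (B = 1 - 2 = -1)
q(d, A) = -1 - A (q(d, A) = -A + (0 - 1) = -A - 1 = -1 - A)
((-1*4 - 17)/(1 + q(-1, 3)))*150 = ((-1*4 - 17)/(1 + (-1 - 1*3)))*150 = ((-4 - 17)/(1 + (-1 - 3)))*150 = -21/(1 - 4)*150 = -21/(-3)*150 = -21*(-⅓)*150 = 7*150 = 1050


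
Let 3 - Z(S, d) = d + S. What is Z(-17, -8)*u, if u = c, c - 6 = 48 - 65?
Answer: -308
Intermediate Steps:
c = -11 (c = 6 + (48 - 65) = 6 - 17 = -11)
Z(S, d) = 3 - S - d (Z(S, d) = 3 - (d + S) = 3 - (S + d) = 3 + (-S - d) = 3 - S - d)
u = -11
Z(-17, -8)*u = (3 - 1*(-17) - 1*(-8))*(-11) = (3 + 17 + 8)*(-11) = 28*(-11) = -308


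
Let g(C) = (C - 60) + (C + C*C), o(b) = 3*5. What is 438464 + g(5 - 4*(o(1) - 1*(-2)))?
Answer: 442247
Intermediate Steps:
o(b) = 15
g(C) = -60 + C**2 + 2*C (g(C) = (-60 + C) + (C + C**2) = -60 + C**2 + 2*C)
438464 + g(5 - 4*(o(1) - 1*(-2))) = 438464 + (-60 + (5 - 4*(15 - 1*(-2)))**2 + 2*(5 - 4*(15 - 1*(-2)))) = 438464 + (-60 + (5 - 4*(15 + 2))**2 + 2*(5 - 4*(15 + 2))) = 438464 + (-60 + (5 - 4*17)**2 + 2*(5 - 4*17)) = 438464 + (-60 + (5 - 68)**2 + 2*(5 - 68)) = 438464 + (-60 + (-63)**2 + 2*(-63)) = 438464 + (-60 + 3969 - 126) = 438464 + 3783 = 442247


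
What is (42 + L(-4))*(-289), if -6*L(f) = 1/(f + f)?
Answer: -582913/48 ≈ -12144.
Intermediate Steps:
L(f) = -1/(12*f) (L(f) = -1/(6*(f + f)) = -1/(2*f)/6 = -1/(12*f))
(42 + L(-4))*(-289) = (42 - 1/12/(-4))*(-289) = (42 - 1/12*(-¼))*(-289) = (42 + 1/48)*(-289) = (2017/48)*(-289) = -582913/48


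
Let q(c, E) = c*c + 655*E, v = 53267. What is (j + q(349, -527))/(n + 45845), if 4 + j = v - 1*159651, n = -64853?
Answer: 27481/1584 ≈ 17.349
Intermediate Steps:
q(c, E) = c² + 655*E
j = -106388 (j = -4 + (53267 - 1*159651) = -4 + (53267 - 159651) = -4 - 106384 = -106388)
(j + q(349, -527))/(n + 45845) = (-106388 + (349² + 655*(-527)))/(-64853 + 45845) = (-106388 + (121801 - 345185))/(-19008) = (-106388 - 223384)*(-1/19008) = -329772*(-1/19008) = 27481/1584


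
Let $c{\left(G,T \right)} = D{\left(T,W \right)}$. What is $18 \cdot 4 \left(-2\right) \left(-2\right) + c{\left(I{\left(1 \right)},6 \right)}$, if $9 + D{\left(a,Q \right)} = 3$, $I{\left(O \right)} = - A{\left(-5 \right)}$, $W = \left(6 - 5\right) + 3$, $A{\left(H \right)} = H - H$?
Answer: $282$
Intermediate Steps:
$A{\left(H \right)} = 0$
$W = 4$ ($W = 1 + 3 = 4$)
$I{\left(O \right)} = 0$ ($I{\left(O \right)} = \left(-1\right) 0 = 0$)
$D{\left(a,Q \right)} = -6$ ($D{\left(a,Q \right)} = -9 + 3 = -6$)
$c{\left(G,T \right)} = -6$
$18 \cdot 4 \left(-2\right) \left(-2\right) + c{\left(I{\left(1 \right)},6 \right)} = 18 \cdot 4 \left(-2\right) \left(-2\right) - 6 = 18 \left(\left(-8\right) \left(-2\right)\right) - 6 = 18 \cdot 16 - 6 = 288 - 6 = 282$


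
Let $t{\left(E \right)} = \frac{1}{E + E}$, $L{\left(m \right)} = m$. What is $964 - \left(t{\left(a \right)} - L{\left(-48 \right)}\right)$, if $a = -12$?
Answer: $\frac{21985}{24} \approx 916.04$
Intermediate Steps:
$t{\left(E \right)} = \frac{1}{2 E}$
$964 - \left(t{\left(a \right)} - L{\left(-48 \right)}\right) = 964 - \left(\frac{1}{2 \left(-12\right)} - -48\right) = 964 - \left(\frac{1}{2} \left(- \frac{1}{12}\right) + 48\right) = 964 - \left(- \frac{1}{24} + 48\right) = 964 - \frac{1151}{24} = \frac{21985}{24}$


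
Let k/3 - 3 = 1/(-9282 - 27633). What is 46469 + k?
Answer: 571911789/12305 ≈ 46478.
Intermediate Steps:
k = 110744/12305 (k = 9 + 3/(-9282 - 27633) = 9 + 3/(-36915) = 9 + 3*(-1/36915) = 9 - 1/12305 = 110744/12305 ≈ 8.9999)
46469 + k = 46469 + 110744/12305 = 571911789/12305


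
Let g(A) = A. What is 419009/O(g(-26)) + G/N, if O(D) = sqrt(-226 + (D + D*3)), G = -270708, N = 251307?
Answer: -90236/83769 - 419009*I*sqrt(330)/330 ≈ -1.0772 - 23066.0*I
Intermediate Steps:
O(D) = sqrt(-226 + 4*D) (O(D) = sqrt(-226 + (D + 3*D)) = sqrt(-226 + 4*D))
419009/O(g(-26)) + G/N = 419009/(sqrt(-226 + 4*(-26))) - 270708/251307 = 419009/(sqrt(-226 - 104)) - 270708*1/251307 = 419009/(sqrt(-330)) - 90236/83769 = 419009/((I*sqrt(330))) - 90236/83769 = 419009*(-I*sqrt(330)/330) - 90236/83769 = -419009*I*sqrt(330)/330 - 90236/83769 = -90236/83769 - 419009*I*sqrt(330)/330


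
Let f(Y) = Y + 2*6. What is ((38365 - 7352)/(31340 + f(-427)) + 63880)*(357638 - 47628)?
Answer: 122486191846026/6185 ≈ 1.9804e+10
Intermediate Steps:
f(Y) = 12 + Y (f(Y) = Y + 12 = 12 + Y)
((38365 - 7352)/(31340 + f(-427)) + 63880)*(357638 - 47628) = ((38365 - 7352)/(31340 + (12 - 427)) + 63880)*(357638 - 47628) = (31013/(31340 - 415) + 63880)*310010 = (31013/30925 + 63880)*310010 = (1975520013/30925)*310010 = 122486191846026/6185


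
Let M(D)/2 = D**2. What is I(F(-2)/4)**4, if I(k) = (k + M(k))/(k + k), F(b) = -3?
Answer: 1/256 ≈ 0.0039063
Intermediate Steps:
M(D) = 2*D**2
I(k) = (k + 2*k**2)/(2*k) (I(k) = (k + 2*k**2)/(k + k) = (k + 2*k**2)/((2*k)) = (k + 2*k**2)*(1/(2*k)) = (k + 2*k**2)/(2*k))
I(F(-2)/4)**4 = (1/2 - 3/4)**4 = (-1/4)**4 = 1/256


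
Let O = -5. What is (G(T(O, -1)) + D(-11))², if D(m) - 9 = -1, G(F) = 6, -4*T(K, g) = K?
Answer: 196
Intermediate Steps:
T(K, g) = -K/4
D(m) = 8 (D(m) = 9 - 1 = 8)
(G(T(O, -1)) + D(-11))² = (6 + 8)² = 14² = 196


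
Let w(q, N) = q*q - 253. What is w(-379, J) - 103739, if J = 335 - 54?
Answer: 39649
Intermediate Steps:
J = 281
w(q, N) = -253 + q² (w(q, N) = q² - 253 = -253 + q²)
w(-379, J) - 103739 = (-253 + (-379)²) - 103739 = (-253 + 143641) - 103739 = 143388 - 103739 = 39649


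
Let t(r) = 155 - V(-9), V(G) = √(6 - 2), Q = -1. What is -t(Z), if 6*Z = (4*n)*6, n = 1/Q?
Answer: -153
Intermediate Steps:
V(G) = 2 (V(G) = √4 = 2)
n = -1 (n = 1/(-1) = -1)
Z = -4 (Z = ((4*(-1))*6)/6 = (-4*6)/6 = (⅙)*(-24) = -4)
t(r) = 153 (t(r) = 155 - 1*2 = 155 - 2 = 153)
-t(Z) = -1*153 = -153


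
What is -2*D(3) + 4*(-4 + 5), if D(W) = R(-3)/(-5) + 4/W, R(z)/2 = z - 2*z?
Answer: 56/15 ≈ 3.7333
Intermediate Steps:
R(z) = -2*z (R(z) = 2*(z - 2*z) = 2*(-z) = -2*z)
D(W) = -6/5 + 4/W (D(W) = -2*(-3)/(-5) + 4/W = 6*(-1/5) + 4/W = -6/5 + 4/W)
-2*D(3) + 4*(-4 + 5) = -2*(-6/5 + 4/3) + 4*(-4 + 5) = -2*(-6/5 + 4*(1/3)) + 4*1 = -2*(-6/5 + 4/3) + 4 = -2*2/15 + 4 = -4/15 + 4 = 56/15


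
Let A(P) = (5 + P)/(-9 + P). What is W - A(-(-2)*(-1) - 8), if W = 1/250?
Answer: -1231/4750 ≈ -0.25916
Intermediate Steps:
A(P) = (5 + P)/(-9 + P)
W = 1/250 ≈ 0.0040000
W - A(-(-2)*(-1) - 8) = 1/250 - (5 + (-(-2)*(-1) - 8))/(-9 + (-(-2)*(-1) - 8)) = 1/250 - (5 + (-2*1 - 8))/(-9 + (-2*1 - 8)) = 1/250 - (5 + (-2 - 8))/(-9 + (-2 - 8)) = 1/250 - (5 - 10)/(-9 - 10) = 1/250 - (-5)/(-19) = 1/250 - (-1)*(-5)/19 = 1/250 - 1*5/19 = 1/250 - 5/19 = -1231/4750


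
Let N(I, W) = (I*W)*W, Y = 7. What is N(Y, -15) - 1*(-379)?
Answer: 1954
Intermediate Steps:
N(I, W) = I*W²
N(Y, -15) - 1*(-379) = 7*(-15)² - 1*(-379) = 7*225 + 379 = 1575 + 379 = 1954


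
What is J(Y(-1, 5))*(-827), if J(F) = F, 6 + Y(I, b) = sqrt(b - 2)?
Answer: 4962 - 827*sqrt(3) ≈ 3529.6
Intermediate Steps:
Y(I, b) = -6 + sqrt(-2 + b) (Y(I, b) = -6 + sqrt(b - 2) = -6 + sqrt(-2 + b))
J(Y(-1, 5))*(-827) = (-6 + sqrt(-2 + 5))*(-827) = (-6 + sqrt(3))*(-827) = 4962 - 827*sqrt(3)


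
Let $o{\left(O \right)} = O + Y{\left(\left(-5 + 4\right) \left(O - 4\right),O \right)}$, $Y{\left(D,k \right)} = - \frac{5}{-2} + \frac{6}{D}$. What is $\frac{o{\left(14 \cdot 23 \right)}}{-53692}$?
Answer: $- \frac{34395}{5691352} \approx -0.0060434$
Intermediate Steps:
$Y{\left(D,k \right)} = \frac{5}{2} + \frac{6}{D}$ ($Y{\left(D,k \right)} = \left(-5\right) \left(- \frac{1}{2}\right) + \frac{6}{D} = \frac{5}{2} + \frac{6}{D}$)
$o{\left(O \right)} = \frac{5}{2} + O + \frac{6}{4 - O}$ ($o{\left(O \right)} = O + \left(\frac{5}{2} + \frac{6}{\left(-5 + 4\right) \left(O - 4\right)}\right) = O + \left(\frac{5}{2} + \frac{6}{\left(-1\right) \left(-4 + O\right)}\right) = O + \left(\frac{5}{2} + \frac{6}{4 - O}\right) = \frac{5}{2} + O + \frac{6}{4 - O}$)
$\frac{o{\left(14 \cdot 23 \right)}}{-53692} = \frac{\frac{1}{2} \frac{1}{-4 + 14 \cdot 23} \left(-12 + \left(-4 + 14 \cdot 23\right) \left(5 + 2 \cdot 14 \cdot 23\right)\right)}{-53692} = \frac{-12 + \left(-4 + 322\right) \left(5 + 2 \cdot 322\right)}{2 \left(-4 + 322\right)} \left(- \frac{1}{53692}\right) = \frac{-12 + 318 \left(5 + 644\right)}{2 \cdot 318} \left(- \frac{1}{53692}\right) = \frac{1}{2} \cdot \frac{1}{318} \left(-12 + 318 \cdot 649\right) \left(- \frac{1}{53692}\right) = \frac{1}{2} \cdot \frac{1}{318} \left(-12 + 206382\right) \left(- \frac{1}{53692}\right) = \frac{1}{2} \cdot \frac{1}{318} \cdot 206370 \left(- \frac{1}{53692}\right) = \frac{34395}{106} \left(- \frac{1}{53692}\right) = - \frac{34395}{5691352}$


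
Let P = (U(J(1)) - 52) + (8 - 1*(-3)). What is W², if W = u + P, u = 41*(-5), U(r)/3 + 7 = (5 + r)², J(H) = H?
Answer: 25281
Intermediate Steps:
U(r) = -21 + 3*(5 + r)²
u = -205
P = 46 (P = ((-21 + 3*(5 + 1)²) - 52) + (8 - 1*(-3)) = ((-21 + 3*6²) - 52) + (8 + 3) = ((-21 + 3*36) - 52) + 11 = ((-21 + 108) - 52) + 11 = (87 - 52) + 11 = 35 + 11 = 46)
W = -159 (W = -205 + 46 = -159)
W² = (-159)² = 25281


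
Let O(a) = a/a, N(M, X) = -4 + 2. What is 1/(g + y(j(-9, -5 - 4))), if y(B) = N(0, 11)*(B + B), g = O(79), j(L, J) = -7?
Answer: 1/29 ≈ 0.034483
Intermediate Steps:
N(M, X) = -2
O(a) = 1
g = 1
y(B) = -4*B (y(B) = -2*(B + B) = -4*B)
1/(g + y(j(-9, -5 - 4))) = 1/(1 - 4*(-7)) = 1/(1 + 28) = 1/29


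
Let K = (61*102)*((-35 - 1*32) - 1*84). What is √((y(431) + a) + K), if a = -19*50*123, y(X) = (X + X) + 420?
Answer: I*√1055090 ≈ 1027.2*I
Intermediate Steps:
y(X) = 420 + 2*X (y(X) = 2*X + 420 = 420 + 2*X)
a = -116850 (a = -950*123 = -116850)
K = -939522 (K = 6222*((-35 - 32) - 84) = 6222*(-67 - 84) = 6222*(-151) = -939522)
√((y(431) + a) + K) = √(((420 + 2*431) - 116850) - 939522) = √(((420 + 862) - 116850) - 939522) = √((1282 - 116850) - 939522) = √(-115568 - 939522) = √(-1055090) = I*√1055090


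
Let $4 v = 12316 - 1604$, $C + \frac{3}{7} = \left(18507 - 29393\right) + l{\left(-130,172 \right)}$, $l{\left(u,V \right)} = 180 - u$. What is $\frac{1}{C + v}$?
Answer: $- \frac{7}{55289} \approx -0.00012661$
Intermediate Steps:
$C = - \frac{74035}{7}$ ($C = - \frac{3}{7} + \left(\left(18507 - 29393\right) + \left(180 - -130\right)\right) = - \frac{3}{7} + \left(-10886 + \left(180 + 130\right)\right) = - \frac{3}{7} + \left(-10886 + 310\right) = - \frac{3}{7} - 10576 = - \frac{74035}{7} \approx -10576.0$)
$v = 2678$ ($v = \frac{12316 - 1604}{4} = \frac{1}{4} \cdot 10712 = 2678$)
$\frac{1}{C + v} = \frac{1}{- \frac{74035}{7} + 2678} = \frac{1}{- \frac{55289}{7}} = - \frac{7}{55289}$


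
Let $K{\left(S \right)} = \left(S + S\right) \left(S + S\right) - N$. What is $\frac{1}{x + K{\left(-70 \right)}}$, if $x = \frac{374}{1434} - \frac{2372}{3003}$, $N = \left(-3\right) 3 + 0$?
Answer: $\frac{717717}{14073332932} \approx 5.0998 \cdot 10^{-5}$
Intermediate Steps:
$N = -9$ ($N = -9 + 0 = -9$)
$x = - \frac{379721}{717717}$ ($x = 374 \cdot \frac{1}{1434} - \frac{2372}{3003} = \frac{187}{717} - \frac{2372}{3003} = - \frac{379721}{717717} \approx -0.52907$)
$K{\left(S \right)} = 9 + 4 S^{2}$ ($K{\left(S \right)} = \left(S + S\right) \left(S + S\right) - -9 = 2 S 2 S + 9 = 4 S^{2} + 9 = 9 + 4 S^{2}$)
$\frac{1}{x + K{\left(-70 \right)}} = \frac{1}{- \frac{379721}{717717} + \left(9 + 4 \left(-70\right)^{2}\right)} = \frac{1}{- \frac{379721}{717717} + \left(9 + 4 \cdot 4900\right)} = \frac{1}{- \frac{379721}{717717} + \left(9 + 19600\right)} = \frac{1}{- \frac{379721}{717717} + 19609} = \frac{1}{\frac{14073332932}{717717}} = \frac{717717}{14073332932}$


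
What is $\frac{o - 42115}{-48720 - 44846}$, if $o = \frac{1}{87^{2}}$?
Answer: $\frac{159384217}{354100527} \approx 0.45011$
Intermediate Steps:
$o = \frac{1}{7569} \approx 0.00013212$
$\frac{o - 42115}{-48720 - 44846} = \frac{\frac{1}{7569} - 42115}{-48720 - 44846} = - \frac{318768434}{7569 \left(-93566\right)} = \left(- \frac{318768434}{7569}\right) \left(- \frac{1}{93566}\right) = \frac{159384217}{354100527}$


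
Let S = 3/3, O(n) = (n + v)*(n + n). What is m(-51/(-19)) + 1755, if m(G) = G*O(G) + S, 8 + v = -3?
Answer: 11222488/6859 ≈ 1636.2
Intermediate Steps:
v = -11 (v = -8 - 3 = -11)
O(n) = 2*n*(-11 + n) (O(n) = (n - 11)*(n + n) = (-11 + n)*(2*n) = 2*n*(-11 + n))
S = 1 (S = 3*(⅓) = 1)
m(G) = 1 + 2*G²*(-11 + G) (m(G) = G*(2*G*(-11 + G)) + 1 = 2*G²*(-11 + G) + 1 = 1 + 2*G²*(-11 + G))
m(-51/(-19)) + 1755 = (1 + 2*(-51/(-19))²*(-11 - 51/(-19))) + 1755 = (1 + 2*(-51*(-1/19))²*(-11 - 51*(-1/19))) + 1755 = (1 + 2*(51/19)²*(-11 + 51/19)) + 1755 = (1 + 2*(2601/361)*(-158/19)) + 1755 = (1 - 821916/6859) + 1755 = -815057/6859 + 1755 = 11222488/6859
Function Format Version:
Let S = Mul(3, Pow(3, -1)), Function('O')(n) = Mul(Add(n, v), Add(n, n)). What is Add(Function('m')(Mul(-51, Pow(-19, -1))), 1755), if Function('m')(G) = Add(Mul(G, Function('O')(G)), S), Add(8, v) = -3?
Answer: Rational(11222488, 6859) ≈ 1636.2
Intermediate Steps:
v = -11 (v = Add(-8, -3) = -11)
Function('O')(n) = Mul(2, n, Add(-11, n)) (Function('O')(n) = Mul(Add(n, -11), Add(n, n)) = Mul(Add(-11, n), Mul(2, n)) = Mul(2, n, Add(-11, n)))
S = 1 (S = Mul(3, Rational(1, 3)) = 1)
Function('m')(G) = Add(1, Mul(2, Pow(G, 2), Add(-11, G))) (Function('m')(G) = Add(Mul(G, Mul(2, G, Add(-11, G))), 1) = Add(Mul(2, Pow(G, 2), Add(-11, G)), 1) = Add(1, Mul(2, Pow(G, 2), Add(-11, G))))
Add(Function('m')(Mul(-51, Pow(-19, -1))), 1755) = Add(Add(1, Mul(2, Pow(Mul(-51, Pow(-19, -1)), 2), Add(-11, Mul(-51, Pow(-19, -1))))), 1755) = Add(Add(1, Mul(2, Pow(Mul(-51, Rational(-1, 19)), 2), Add(-11, Mul(-51, Rational(-1, 19))))), 1755) = Add(Add(1, Mul(2, Pow(Rational(51, 19), 2), Add(-11, Rational(51, 19)))), 1755) = Add(Add(1, Mul(2, Rational(2601, 361), Rational(-158, 19))), 1755) = Add(Add(1, Rational(-821916, 6859)), 1755) = Add(Rational(-815057, 6859), 1755) = Rational(11222488, 6859)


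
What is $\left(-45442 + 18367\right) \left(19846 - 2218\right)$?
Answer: $-477278100$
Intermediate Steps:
$\left(-45442 + 18367\right) \left(19846 - 2218\right) = \left(-27075\right) 17628 = -477278100$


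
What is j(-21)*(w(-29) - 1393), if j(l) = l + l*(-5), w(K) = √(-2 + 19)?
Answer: -117012 + 84*√17 ≈ -1.1667e+5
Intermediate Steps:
w(K) = √17
j(l) = -4*l (j(l) = l - 5*l = -4*l)
j(-21)*(w(-29) - 1393) = (-4*(-21))*(√17 - 1393) = 84*(-1393 + √17) = -117012 + 84*√17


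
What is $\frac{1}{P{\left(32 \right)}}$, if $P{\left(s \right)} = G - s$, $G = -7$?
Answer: $- \frac{1}{39} \approx -0.025641$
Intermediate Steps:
$P{\left(s \right)} = -7 - s$
$\frac{1}{P{\left(32 \right)}} = \frac{1}{-7 - 32} = \frac{1}{-39} = - \frac{1}{39}$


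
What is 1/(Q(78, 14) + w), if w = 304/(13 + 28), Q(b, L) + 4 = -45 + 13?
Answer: -41/1172 ≈ -0.034983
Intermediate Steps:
Q(b, L) = -36 (Q(b, L) = -4 + (-45 + 13) = -4 - 32 = -36)
w = 304/41 ≈ 7.4146
1/(Q(78, 14) + w) = 1/(-36 + 304/41) = 1/(-1172/41) = -41/1172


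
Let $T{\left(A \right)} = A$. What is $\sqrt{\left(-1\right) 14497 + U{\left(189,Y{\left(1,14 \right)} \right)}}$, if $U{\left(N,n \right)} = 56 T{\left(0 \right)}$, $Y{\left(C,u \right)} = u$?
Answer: $i \sqrt{14497} \approx 120.4 i$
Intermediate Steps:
$U{\left(N,n \right)} = 0$ ($U{\left(N,n \right)} = 56 \cdot 0 = 0$)
$\sqrt{\left(-1\right) 14497 + U{\left(189,Y{\left(1,14 \right)} \right)}} = \sqrt{\left(-1\right) 14497 + 0} = \sqrt{-14497 + 0} = \sqrt{-14497} = i \sqrt{14497}$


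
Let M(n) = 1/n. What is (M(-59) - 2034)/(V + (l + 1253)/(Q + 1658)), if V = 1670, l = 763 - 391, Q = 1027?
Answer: -64443759/52929785 ≈ -1.2175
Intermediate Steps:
l = 372
(M(-59) - 2034)/(V + (l + 1253)/(Q + 1658)) = (1/(-59) - 2034)/(1670 + (372 + 1253)/(1027 + 1658)) = (-1/59 - 2034)/(1670 + 1625/2685) = -120007/(59*(1670 + 1625*(1/2685))) = -120007/(59*(1670 + 325/537)) = -120007/(59*897115/537) = -120007/59*537/897115 = -64443759/52929785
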